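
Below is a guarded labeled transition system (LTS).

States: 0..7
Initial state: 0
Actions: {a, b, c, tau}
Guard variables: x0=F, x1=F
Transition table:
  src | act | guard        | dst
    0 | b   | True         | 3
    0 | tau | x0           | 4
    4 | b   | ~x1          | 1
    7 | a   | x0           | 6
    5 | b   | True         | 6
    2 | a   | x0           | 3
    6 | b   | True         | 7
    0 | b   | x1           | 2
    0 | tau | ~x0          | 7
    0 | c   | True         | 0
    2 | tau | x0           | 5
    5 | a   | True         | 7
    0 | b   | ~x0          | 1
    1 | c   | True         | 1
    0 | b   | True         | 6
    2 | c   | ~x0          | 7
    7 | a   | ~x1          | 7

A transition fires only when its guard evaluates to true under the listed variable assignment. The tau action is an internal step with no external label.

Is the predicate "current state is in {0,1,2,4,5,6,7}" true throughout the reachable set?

Safe = {0,1,2,4,5,6,7}
Reach set: {0,1,3,6,7}
  0: ✓
  1: ✓
  3: outside
  6: ✓
  7: ✓
witness against invariant: b → 3

Answer: INVARIANT VIOLATED at state 3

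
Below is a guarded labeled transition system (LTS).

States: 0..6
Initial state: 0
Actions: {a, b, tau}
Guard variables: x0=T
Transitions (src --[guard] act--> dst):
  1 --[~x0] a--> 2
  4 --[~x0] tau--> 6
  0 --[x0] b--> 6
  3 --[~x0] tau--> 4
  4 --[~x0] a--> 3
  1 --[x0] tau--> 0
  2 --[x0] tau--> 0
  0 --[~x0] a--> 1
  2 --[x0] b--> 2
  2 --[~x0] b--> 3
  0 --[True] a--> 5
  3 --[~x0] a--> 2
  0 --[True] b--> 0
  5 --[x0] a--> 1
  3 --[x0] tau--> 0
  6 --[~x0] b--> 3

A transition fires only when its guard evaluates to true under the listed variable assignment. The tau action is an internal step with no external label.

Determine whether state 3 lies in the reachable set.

8 transition(s) survive guard evaluation.
depth 0: {0}
depth 1: {5,6}  cumulative {0,5,6}
depth 2: {1}  cumulative {0,1,5,6}
R = {0,1,5,6}

Answer: UNREACHABLE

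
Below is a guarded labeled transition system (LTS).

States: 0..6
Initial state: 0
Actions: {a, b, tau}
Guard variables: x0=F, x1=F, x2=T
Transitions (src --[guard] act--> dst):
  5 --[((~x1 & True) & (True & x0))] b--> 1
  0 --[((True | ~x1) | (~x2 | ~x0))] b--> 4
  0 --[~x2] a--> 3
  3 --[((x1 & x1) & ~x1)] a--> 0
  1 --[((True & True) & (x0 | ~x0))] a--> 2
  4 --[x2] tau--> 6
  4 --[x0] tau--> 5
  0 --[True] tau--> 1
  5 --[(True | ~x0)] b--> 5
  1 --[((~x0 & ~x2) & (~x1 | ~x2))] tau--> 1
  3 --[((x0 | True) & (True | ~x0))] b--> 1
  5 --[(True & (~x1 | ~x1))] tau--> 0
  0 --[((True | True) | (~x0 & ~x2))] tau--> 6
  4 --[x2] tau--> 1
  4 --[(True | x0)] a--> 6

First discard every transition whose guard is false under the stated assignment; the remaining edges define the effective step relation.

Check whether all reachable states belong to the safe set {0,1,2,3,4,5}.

Answer: INVARIANT VIOLATED at state 6

Analysis:
Inv-set: {0,1,2,3,4,5}
R = {0,1,2,4,6}
  0: safe
  1: safe
  2: safe
  4: safe
  6: outside
counterexample path to 6: tau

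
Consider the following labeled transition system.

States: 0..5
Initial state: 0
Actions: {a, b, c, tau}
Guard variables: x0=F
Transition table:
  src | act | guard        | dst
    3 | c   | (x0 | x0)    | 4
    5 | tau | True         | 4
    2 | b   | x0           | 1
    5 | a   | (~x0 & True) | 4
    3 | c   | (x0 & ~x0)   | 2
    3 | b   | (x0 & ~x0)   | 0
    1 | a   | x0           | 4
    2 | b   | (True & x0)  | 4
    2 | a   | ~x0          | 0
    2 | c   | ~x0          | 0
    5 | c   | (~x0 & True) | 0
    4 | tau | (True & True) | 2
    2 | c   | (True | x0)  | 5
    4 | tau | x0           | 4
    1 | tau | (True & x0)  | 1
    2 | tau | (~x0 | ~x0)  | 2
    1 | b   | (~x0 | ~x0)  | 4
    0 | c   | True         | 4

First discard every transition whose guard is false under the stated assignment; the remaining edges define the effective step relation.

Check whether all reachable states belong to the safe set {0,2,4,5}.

Answer: INVARIANT HOLDS

Working:
Allowed set {0,2,4,5}
R = {0,2,4,5}
  0: ok
  2: ok
  4: ok
  5: ok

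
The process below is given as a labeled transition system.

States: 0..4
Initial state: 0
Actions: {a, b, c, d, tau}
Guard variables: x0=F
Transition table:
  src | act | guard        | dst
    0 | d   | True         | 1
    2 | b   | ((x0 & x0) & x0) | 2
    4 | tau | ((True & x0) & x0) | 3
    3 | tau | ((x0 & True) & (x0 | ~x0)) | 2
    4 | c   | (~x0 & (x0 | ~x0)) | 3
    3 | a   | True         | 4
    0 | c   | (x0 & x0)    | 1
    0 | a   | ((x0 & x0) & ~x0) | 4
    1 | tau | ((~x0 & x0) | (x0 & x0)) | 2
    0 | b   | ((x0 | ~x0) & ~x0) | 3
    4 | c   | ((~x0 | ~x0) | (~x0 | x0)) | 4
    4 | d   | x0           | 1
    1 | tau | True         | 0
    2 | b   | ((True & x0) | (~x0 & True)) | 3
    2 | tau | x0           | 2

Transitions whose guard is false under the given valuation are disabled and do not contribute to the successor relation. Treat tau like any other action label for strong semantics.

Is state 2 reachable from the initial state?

Answer: UNREACHABLE

Working:
7 transition(s) survive guard evaluation.
Layer 0: {0}
Layer 1: {1,3}  now seen {0,1,3}
Layer 2: {4}  now seen {0,1,3,4}
Reachable = {0,1,3,4}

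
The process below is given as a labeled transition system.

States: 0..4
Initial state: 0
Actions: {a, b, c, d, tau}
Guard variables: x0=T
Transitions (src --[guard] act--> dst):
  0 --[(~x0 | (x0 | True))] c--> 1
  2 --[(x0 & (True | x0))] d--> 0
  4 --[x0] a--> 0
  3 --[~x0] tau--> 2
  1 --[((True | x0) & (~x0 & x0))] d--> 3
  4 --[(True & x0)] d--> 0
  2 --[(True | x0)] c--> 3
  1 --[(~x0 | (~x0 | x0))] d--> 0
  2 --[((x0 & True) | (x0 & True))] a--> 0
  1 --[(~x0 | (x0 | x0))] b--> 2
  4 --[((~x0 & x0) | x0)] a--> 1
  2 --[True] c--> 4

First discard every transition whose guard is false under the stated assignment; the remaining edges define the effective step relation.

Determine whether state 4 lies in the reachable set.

Answer: REACHABLE

Working:
Guard filter leaves 10 enabled edge(s).
L0 = {0}
L1 = {1}  total {0,1}
L2 = {2}  total {0,1,2}
L3 = {3,4}  total {0,1,2,3,4}
Reachable = {0,1,2,3,4}
witness 4: c·b·c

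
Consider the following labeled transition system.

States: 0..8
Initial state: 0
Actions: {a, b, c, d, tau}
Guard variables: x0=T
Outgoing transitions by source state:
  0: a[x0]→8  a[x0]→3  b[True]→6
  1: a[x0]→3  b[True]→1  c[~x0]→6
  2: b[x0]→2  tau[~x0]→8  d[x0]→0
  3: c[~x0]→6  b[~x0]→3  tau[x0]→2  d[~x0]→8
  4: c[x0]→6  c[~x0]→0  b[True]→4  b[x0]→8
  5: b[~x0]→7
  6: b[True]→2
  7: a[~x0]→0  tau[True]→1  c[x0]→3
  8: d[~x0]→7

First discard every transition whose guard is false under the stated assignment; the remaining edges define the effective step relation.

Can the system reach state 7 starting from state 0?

Guard filter leaves 14 enabled edge(s).
Layer 0: {0}
Layer 1: {3,6,8}  now seen {0,3,6,8}
Layer 2: {2}  now seen {0,2,3,6,8}
R = {0,2,3,6,8}

Answer: UNREACHABLE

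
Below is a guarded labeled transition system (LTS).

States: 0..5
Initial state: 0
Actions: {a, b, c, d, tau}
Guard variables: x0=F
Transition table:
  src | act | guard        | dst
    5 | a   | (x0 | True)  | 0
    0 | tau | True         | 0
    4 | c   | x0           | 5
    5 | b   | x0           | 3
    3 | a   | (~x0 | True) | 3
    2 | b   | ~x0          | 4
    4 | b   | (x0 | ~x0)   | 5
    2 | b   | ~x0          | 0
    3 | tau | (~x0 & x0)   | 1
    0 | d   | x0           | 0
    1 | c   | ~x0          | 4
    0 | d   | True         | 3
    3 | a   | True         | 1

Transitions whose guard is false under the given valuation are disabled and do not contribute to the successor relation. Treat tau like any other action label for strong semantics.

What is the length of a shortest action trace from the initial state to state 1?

Breadth-first toward 1:
  L0 = {0}
  L1 = {3}
  L2 = {1}
depth(1)=2, e.g. d·a

Answer: 2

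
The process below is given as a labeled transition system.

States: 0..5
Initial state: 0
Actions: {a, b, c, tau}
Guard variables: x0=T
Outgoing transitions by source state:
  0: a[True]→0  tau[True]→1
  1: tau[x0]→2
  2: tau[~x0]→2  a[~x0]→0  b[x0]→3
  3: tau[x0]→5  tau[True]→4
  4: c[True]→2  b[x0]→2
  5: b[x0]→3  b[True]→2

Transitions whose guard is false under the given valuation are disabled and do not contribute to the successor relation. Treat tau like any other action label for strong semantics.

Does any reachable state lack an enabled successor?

Reachable = {0,1,2,3,4,5}
  0: a→0  tau→1  [2 exit(s)]
  1: tau→2  [1 exit(s)]
  2: b→3  [1 exit(s)]
  3: tau→4  tau→5  [2 exit(s)]
  4: b→2  c→2  [2 exit(s)]
  5: b→2  b→3  [2 exit(s)]

Answer: DEADLOCK-FREE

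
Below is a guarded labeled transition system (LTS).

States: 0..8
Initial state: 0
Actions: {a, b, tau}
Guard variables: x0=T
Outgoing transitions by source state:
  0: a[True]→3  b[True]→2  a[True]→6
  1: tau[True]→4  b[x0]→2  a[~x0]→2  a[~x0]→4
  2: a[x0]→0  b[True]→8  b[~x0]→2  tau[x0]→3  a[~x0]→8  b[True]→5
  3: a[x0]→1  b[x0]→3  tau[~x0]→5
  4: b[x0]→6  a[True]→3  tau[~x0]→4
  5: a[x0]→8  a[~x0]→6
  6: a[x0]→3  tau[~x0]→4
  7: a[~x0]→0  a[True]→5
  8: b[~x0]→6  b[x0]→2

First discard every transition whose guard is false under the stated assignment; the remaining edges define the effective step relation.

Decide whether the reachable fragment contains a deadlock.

Answer: DEADLOCK-FREE

Working:
R = {0,1,2,3,4,5,6,8}
  0: a→3  a→6  b→2  [3 exit(s)]
  1: b→2  tau→4  [2 exit(s)]
  2: a→0  b→5  b→8  tau→3  [4 exit(s)]
  3: a→1  b→3  [2 exit(s)]
  4: a→3  b→6  [2 exit(s)]
  5: a→8  [1 exit(s)]
  6: a→3  [1 exit(s)]
  8: b→2  [1 exit(s)]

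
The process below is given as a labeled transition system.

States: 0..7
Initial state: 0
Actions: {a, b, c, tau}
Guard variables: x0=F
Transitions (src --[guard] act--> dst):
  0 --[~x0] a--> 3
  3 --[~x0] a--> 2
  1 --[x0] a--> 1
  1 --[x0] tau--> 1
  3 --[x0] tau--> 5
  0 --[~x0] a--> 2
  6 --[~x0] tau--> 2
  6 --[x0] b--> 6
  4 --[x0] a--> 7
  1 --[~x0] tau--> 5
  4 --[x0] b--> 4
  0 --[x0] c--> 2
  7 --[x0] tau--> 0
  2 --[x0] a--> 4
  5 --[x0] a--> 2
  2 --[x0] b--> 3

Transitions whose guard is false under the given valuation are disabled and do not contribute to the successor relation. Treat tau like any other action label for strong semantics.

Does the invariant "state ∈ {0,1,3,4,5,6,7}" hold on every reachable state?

Answer: INVARIANT VIOLATED at state 2

Analysis:
Safe = {0,1,3,4,5,6,7}
R = {0,2,3}
  0: ✓
  2: outside
  3: ✓
reach 2 via a — violates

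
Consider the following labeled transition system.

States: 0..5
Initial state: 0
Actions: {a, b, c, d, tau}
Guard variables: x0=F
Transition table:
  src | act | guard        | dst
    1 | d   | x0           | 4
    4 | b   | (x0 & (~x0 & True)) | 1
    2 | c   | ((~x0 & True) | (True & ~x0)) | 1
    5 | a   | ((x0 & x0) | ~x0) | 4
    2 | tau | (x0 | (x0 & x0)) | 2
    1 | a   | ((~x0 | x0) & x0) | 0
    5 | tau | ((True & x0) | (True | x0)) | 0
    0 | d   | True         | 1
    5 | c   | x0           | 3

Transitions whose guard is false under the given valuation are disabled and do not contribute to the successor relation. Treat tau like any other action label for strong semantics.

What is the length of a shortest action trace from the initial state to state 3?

Answer: UNREACHABLE

Trace:
BFS to 3:
  depth 0: {0}
  depth 1: {1}
3 never appears.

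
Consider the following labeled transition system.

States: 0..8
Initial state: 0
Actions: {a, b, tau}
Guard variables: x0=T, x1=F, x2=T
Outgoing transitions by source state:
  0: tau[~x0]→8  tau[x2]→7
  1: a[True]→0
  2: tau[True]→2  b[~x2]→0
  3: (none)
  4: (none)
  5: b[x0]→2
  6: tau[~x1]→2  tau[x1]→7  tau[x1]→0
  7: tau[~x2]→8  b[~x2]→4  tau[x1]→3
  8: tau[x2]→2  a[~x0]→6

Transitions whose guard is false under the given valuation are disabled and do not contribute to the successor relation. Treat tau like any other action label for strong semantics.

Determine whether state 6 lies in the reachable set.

After dropping false guards: 6 live edges.
depth 0: {0}
depth 1: {7}  cumulative {0,7}
R = {0,7}

Answer: UNREACHABLE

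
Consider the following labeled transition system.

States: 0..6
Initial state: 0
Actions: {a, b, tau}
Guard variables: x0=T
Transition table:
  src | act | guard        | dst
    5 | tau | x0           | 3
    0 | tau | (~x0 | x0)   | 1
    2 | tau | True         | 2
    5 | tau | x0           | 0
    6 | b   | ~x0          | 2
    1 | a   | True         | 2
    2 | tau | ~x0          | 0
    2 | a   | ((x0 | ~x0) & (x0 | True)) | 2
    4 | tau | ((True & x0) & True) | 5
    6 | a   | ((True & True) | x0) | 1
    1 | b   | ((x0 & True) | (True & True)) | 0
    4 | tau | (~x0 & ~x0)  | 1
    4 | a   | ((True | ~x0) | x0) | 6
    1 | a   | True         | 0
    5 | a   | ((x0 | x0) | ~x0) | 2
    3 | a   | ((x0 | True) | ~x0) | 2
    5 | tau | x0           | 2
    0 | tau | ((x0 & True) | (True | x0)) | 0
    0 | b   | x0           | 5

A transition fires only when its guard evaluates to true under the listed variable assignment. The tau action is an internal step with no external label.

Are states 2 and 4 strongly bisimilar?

Bisimulation quotient by refinement:
  round 0: {{0,1,2,3,4,5,6}}
  round 1: {{0},{1},{2,4,5},{3,6}}
  round 2: {{0},{1},{2},{3},{4},{5},{6}}
7 equivalence class(es) (converged in 3)
[2]={2}  [4]={4}

Answer: NOT BISIMILAR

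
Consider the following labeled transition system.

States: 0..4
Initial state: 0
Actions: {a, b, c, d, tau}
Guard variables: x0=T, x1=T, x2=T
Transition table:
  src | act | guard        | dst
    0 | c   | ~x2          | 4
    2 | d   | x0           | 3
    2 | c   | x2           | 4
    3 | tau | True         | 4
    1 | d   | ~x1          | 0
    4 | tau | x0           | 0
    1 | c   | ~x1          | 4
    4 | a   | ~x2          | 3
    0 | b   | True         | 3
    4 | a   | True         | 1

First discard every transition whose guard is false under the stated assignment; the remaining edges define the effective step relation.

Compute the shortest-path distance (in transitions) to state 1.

Layered search for 1:
  Layer 0: {0}
  Layer 1: {3}
  Layer 2: {4}
  Layer 3: {1}
1 enters at depth 3; path b·tau·a

Answer: 3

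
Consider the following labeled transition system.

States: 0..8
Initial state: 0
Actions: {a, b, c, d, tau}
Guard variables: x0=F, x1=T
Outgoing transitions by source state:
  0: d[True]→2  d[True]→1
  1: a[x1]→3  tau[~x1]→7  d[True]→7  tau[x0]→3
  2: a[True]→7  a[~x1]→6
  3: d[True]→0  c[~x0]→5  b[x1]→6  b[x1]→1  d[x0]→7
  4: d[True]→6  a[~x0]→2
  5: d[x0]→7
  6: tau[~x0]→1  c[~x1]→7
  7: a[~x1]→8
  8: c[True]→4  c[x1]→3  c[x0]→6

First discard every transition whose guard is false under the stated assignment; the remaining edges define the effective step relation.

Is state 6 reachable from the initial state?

Guard filter leaves 14 enabled edge(s).
Layer 0: {0}
Layer 1: {1,2}  cumulative {0,1,2}
Layer 2: {3,7}  cumulative {0,1,2,3,7}
Layer 3: {5,6}  cumulative {0,1,2,3,5,6,7}
Reachable = {0,1,2,3,5,6,7}
trace reaching 6: d·a·b

Answer: REACHABLE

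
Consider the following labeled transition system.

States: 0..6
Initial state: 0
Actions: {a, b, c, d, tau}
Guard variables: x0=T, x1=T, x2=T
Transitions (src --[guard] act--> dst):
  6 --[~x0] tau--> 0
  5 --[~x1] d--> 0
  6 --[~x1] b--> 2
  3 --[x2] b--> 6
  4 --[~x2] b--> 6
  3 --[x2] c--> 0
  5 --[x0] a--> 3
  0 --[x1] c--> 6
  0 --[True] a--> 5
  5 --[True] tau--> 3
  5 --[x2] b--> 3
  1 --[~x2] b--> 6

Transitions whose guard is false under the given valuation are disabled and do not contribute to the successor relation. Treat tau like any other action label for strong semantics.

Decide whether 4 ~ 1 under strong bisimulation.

Answer: BISIMILAR

Working:
Compute ~ classes (split until stable):
  P[0] = {{0,1,2,3,4,5,6}}
  P[1] = {{0},{1,2,4,6},{3},{5}}
stable after 2 split(s): 4 block(s)
[4]={1,2,4,6}  [1]={1,2,4,6}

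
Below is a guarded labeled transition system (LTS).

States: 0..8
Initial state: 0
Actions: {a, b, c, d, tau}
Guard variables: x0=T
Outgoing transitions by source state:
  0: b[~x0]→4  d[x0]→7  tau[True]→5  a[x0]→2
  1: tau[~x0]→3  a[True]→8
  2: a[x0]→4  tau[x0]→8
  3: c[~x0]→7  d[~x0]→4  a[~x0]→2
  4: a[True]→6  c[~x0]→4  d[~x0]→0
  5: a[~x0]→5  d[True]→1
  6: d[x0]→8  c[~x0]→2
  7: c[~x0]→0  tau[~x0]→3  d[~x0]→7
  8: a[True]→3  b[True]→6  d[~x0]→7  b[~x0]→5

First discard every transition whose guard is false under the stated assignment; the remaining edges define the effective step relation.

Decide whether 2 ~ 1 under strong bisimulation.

Answer: NOT BISIMILAR

Working:
Refine partition for ~:
  P[0] = {{0,1,2,3,4,5,6,7,8}}
  P[1] = {{0},{1,4},{2},{3,7},{5,6},{8}}
  P[2] = {{0},{1},{2},{3,7},{4},{5},{6},{8}}
8 equivalence class(es) (converged in 3)
class of 2: {2}; class of 1: {1}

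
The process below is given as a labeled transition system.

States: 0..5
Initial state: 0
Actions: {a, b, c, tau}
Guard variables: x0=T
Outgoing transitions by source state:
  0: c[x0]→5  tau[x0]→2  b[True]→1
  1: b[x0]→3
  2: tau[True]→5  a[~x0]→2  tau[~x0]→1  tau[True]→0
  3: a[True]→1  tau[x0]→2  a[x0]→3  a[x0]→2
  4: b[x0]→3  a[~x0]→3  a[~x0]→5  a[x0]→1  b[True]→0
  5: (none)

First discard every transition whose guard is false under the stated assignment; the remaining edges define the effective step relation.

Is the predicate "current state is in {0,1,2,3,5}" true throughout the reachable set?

Allowed set {0,1,2,3,5}
R = {0,1,2,3,5}
  0: ✓
  1: ✓
  2: ✓
  3: ✓
  5: ✓

Answer: INVARIANT HOLDS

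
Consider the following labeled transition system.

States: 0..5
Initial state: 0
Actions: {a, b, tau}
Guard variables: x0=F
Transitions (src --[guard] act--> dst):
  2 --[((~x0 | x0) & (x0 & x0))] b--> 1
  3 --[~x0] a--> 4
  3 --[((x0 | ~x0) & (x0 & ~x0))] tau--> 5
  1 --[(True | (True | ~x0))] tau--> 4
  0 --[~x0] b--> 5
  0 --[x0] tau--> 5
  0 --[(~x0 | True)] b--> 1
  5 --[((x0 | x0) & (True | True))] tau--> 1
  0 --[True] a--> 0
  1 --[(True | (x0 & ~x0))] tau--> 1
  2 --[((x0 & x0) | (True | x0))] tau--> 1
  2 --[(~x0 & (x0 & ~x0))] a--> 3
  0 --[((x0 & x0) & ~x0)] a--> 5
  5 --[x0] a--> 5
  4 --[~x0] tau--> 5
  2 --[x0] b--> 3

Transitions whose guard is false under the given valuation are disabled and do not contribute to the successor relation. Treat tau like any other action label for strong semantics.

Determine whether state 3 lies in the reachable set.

Answer: UNREACHABLE

Analysis:
After dropping false guards: 8 live edges.
L0 = {0}
L1 = {1,5}  now seen {0,1,5}
L2 = {4}  now seen {0,1,4,5}
R = {0,1,4,5}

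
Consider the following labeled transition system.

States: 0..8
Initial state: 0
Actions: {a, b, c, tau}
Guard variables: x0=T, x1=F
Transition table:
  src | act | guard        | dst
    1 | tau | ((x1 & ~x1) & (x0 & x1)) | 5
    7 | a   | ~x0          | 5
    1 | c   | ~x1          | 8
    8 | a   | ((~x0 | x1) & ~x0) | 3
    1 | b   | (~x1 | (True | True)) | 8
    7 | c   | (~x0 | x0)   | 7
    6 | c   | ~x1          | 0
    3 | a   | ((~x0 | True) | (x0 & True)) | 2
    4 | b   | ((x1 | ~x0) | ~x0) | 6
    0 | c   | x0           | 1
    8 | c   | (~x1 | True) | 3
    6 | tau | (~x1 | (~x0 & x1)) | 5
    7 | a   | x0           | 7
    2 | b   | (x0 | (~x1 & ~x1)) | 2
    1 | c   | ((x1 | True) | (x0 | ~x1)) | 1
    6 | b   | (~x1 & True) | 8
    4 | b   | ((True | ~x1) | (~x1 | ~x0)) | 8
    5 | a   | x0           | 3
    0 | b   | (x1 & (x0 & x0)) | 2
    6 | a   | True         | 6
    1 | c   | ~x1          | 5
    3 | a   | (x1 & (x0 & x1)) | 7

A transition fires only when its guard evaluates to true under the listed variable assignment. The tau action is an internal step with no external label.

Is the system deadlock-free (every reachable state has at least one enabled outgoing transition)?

R = {0,1,2,3,5,8}
  0: c→1  [1 exit(s)]
  1: b→8  c→1  c→5  c→8  [4 exit(s)]
  2: b→2  [1 exit(s)]
  3: a→2  [1 exit(s)]
  5: a→3  [1 exit(s)]
  8: c→3  [1 exit(s)]

Answer: DEADLOCK-FREE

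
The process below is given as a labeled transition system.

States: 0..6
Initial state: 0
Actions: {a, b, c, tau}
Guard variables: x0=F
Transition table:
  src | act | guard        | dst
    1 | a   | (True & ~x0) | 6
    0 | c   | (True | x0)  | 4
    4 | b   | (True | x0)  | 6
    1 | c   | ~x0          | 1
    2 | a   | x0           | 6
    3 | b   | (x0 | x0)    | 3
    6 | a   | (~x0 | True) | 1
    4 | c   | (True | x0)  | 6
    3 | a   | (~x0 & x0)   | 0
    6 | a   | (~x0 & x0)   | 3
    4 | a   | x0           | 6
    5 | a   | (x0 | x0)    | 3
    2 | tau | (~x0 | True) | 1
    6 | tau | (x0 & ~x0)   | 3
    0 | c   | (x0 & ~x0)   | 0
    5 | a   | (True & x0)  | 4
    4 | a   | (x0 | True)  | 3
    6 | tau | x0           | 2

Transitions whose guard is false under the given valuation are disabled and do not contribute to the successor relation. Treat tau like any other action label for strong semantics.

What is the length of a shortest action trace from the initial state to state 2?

Answer: UNREACHABLE

Analysis:
Layered search for 2:
  depth 0: {0}
  depth 1: {4}
  depth 2: {3,6}
  depth 3: {1}
2 never appears.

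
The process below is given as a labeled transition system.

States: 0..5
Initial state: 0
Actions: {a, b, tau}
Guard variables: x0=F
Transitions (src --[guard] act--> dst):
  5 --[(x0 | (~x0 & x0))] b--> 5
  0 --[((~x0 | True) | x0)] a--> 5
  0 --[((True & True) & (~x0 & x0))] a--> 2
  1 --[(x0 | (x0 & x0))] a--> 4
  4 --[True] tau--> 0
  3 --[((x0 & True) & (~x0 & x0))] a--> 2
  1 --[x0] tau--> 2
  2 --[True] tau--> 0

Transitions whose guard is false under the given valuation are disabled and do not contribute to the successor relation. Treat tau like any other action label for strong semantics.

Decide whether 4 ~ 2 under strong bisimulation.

Answer: BISIMILAR

Working:
Compute ~ classes (split until stable):
  P[0] = {{0,1,2,3,4,5}}
  P[1] = {{0},{1,3,5},{2,4}}
Fixed point at round 2; 3 class(es).
[4]={2,4}  [2]={2,4}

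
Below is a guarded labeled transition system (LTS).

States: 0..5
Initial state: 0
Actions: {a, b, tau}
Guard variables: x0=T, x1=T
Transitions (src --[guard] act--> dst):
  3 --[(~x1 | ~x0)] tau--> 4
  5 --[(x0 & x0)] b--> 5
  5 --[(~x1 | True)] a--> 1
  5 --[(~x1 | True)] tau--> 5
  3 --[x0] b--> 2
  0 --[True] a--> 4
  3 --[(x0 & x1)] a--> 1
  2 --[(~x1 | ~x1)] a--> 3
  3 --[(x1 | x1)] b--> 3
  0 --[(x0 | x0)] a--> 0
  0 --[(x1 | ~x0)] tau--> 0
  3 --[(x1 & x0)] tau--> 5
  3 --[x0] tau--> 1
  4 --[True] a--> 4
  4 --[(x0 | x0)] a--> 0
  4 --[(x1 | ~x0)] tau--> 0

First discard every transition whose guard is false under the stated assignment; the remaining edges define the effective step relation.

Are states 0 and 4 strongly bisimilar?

Refine partition for ~:
  round 0: {{0,1,2,3,4,5}}
  round 1: {{0,4},{1,2},{3,5}}
  round 2: {{0,4},{1,2},{3},{5}}
Fixed point at round 3; 4 class(es).
[0]={0,4}  [4]={0,4}

Answer: BISIMILAR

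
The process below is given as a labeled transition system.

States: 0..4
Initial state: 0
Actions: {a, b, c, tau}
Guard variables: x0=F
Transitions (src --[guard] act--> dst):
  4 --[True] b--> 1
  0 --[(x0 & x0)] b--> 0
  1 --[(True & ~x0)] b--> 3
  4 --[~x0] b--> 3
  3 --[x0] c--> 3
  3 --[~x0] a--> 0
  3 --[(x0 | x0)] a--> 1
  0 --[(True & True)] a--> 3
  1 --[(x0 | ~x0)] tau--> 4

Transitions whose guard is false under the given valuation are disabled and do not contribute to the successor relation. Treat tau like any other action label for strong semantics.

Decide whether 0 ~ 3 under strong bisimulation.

Compute ~ classes (split until stable):
  π0 = {{0,1,2,3,4}}
  π1 = {{0,3},{1},{2},{4}}
4 equivalence class(es) (converged in 2)
[0]={0,3}  [3]={0,3}

Answer: BISIMILAR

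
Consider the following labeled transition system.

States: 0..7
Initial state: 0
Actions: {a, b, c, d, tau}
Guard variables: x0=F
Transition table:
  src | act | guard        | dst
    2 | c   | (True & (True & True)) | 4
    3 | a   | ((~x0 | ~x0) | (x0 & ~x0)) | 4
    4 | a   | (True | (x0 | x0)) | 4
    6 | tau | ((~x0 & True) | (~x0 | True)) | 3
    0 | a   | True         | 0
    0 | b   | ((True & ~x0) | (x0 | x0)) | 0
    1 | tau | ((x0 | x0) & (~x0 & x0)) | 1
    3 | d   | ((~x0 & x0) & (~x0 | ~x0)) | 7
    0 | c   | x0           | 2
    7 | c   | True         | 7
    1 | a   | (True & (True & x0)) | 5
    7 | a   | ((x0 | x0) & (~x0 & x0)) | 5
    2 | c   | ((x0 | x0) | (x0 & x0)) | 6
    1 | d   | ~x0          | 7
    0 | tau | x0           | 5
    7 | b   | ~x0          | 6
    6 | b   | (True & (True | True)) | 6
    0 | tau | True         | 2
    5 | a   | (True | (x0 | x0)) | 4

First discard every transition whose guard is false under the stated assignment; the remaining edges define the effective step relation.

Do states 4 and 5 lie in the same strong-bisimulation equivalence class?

Answer: BISIMILAR

Trace:
Refine partition for ~:
  π0 = {{0,1,2,3,4,5,6,7}}
  π1 = {{0},{1},{2},{3,4,5},{6},{7}}
6 equivalence class(es) (converged in 2)
4∈{3,4,5}, 5∈{3,4,5}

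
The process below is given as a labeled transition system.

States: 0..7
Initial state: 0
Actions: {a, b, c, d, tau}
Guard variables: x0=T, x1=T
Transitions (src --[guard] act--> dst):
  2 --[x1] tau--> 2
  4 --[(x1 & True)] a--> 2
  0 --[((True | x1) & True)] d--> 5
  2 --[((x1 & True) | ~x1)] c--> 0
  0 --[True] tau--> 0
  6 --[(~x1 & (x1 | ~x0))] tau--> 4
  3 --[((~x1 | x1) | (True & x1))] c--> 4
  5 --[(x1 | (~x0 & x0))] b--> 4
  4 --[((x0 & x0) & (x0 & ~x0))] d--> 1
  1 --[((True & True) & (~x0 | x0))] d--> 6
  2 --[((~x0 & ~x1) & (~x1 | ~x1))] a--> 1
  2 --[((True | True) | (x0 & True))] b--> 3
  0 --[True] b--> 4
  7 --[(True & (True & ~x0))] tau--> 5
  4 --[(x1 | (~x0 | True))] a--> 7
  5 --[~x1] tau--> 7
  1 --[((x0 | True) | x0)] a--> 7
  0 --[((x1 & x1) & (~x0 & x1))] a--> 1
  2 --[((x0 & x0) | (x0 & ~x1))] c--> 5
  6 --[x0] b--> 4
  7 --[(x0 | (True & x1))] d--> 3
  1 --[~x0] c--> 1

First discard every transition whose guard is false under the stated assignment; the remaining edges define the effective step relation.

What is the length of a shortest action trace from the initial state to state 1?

Breadth-first toward 1:
  depth 0: {0}
  depth 1: {4,5}
  depth 2: {2,7}
  depth 3: {3}
1 never appears.

Answer: UNREACHABLE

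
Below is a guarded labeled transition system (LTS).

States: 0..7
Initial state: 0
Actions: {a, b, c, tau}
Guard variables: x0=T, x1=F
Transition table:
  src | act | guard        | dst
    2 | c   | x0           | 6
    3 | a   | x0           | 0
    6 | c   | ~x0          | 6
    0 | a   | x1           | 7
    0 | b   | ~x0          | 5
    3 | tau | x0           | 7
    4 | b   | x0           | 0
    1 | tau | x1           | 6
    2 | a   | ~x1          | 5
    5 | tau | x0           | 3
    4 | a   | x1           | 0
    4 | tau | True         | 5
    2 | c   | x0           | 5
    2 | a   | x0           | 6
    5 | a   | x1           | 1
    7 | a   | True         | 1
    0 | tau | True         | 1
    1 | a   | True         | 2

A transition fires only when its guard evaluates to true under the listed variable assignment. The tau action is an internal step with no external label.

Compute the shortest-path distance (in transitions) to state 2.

BFS to 2:
  depth 0: {0}
  depth 1: {1}
  depth 2: {2}
first hit 2 at d=2 via tau·a

Answer: 2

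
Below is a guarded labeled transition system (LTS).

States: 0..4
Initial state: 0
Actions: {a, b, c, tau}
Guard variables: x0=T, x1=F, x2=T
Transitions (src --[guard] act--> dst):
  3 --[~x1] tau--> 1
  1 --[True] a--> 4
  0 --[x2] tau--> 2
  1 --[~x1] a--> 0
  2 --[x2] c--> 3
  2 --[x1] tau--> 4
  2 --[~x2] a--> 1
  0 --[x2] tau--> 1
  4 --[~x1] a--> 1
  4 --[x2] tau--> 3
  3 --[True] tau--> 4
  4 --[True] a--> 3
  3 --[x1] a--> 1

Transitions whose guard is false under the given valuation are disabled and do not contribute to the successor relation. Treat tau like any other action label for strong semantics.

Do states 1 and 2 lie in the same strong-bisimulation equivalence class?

Answer: NOT BISIMILAR

Working:
Compute ~ classes (split until stable):
  round 0: {{0,1,2,3,4}}
  round 1: {{0,3},{1},{2},{4}}
  round 2: {{0},{1},{2},{3},{4}}
stable after 3 split(s): 5 block(s)
1∈{1}, 2∈{2}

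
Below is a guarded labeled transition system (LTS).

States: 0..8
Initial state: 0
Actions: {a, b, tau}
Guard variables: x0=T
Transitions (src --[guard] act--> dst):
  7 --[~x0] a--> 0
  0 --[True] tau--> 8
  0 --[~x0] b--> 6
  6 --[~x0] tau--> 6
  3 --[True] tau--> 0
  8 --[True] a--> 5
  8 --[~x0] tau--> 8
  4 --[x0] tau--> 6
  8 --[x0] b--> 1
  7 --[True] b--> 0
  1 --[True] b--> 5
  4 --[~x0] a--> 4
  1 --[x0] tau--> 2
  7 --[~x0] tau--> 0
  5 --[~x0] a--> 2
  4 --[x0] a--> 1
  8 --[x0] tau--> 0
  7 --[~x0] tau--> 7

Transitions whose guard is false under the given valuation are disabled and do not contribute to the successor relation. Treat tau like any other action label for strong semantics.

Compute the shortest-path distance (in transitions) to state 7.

Answer: UNREACHABLE

Working:
Breadth-first toward 7:
  depth 0: {0}
  depth 1: {8}
  depth 2: {1,5}
  depth 3: {2}
7 never appears.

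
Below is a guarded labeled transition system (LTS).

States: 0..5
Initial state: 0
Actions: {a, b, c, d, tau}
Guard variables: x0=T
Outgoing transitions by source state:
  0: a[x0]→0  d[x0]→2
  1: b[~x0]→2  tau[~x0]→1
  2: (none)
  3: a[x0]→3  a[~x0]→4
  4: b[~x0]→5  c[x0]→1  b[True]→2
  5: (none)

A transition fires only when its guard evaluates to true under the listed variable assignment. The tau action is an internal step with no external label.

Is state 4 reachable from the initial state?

Answer: UNREACHABLE

Analysis:
Guard filter leaves 5 enabled edge(s).
depth 0: {0}
depth 1: {2}  now seen {0,2}
R = {0,2}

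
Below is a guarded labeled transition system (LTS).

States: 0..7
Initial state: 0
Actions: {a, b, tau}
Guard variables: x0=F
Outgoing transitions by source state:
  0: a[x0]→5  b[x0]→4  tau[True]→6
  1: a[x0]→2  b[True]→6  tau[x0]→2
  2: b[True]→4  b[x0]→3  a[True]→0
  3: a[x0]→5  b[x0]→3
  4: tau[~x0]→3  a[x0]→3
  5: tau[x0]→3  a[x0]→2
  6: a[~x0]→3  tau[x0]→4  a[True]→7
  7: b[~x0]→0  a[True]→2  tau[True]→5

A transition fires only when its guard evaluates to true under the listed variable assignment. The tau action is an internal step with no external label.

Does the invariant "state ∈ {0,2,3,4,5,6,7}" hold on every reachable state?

Answer: INVARIANT HOLDS

Working:
Inv-set: {0,2,3,4,5,6,7}
R = {0,2,3,4,5,6,7}
  0: safe
  2: safe
  3: safe
  4: safe
  5: safe
  6: safe
  7: safe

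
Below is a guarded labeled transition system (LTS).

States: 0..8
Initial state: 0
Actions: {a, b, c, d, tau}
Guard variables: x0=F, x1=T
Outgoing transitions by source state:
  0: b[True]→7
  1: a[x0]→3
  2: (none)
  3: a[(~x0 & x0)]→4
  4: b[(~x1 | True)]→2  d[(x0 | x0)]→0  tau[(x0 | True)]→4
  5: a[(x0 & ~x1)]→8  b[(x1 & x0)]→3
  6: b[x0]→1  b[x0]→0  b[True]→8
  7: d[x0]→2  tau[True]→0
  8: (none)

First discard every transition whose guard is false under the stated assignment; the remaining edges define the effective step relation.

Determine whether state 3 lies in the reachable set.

Answer: UNREACHABLE

Trace:
After dropping false guards: 5 live edges.
Layer 0: {0}
Layer 1: {7}  now seen {0,7}
Reachable = {0,7}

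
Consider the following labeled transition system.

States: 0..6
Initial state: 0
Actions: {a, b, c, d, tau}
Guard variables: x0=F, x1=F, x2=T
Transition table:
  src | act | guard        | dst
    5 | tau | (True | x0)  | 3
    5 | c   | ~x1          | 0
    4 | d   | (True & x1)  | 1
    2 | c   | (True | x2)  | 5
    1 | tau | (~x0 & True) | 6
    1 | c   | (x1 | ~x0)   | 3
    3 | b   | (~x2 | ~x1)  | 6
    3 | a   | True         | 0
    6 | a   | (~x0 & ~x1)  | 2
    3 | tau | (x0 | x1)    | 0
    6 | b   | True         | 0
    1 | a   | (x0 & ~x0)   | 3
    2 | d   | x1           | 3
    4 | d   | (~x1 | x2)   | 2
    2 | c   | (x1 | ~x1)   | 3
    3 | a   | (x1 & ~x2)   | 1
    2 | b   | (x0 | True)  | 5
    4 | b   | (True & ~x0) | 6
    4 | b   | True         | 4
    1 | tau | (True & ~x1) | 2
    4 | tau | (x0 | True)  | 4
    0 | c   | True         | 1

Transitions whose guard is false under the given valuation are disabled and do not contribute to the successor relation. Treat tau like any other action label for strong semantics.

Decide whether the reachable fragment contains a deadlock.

R = {0,1,2,3,5,6}
  0: c→1  [1 out]
  1: c→3  tau→2  tau→6  [3 out]
  2: b→5  c→3  c→5  [3 out]
  3: a→0  b→6  [2 out]
  5: c→0  tau→3  [2 out]
  6: a→2  b→0  [2 out]

Answer: DEADLOCK-FREE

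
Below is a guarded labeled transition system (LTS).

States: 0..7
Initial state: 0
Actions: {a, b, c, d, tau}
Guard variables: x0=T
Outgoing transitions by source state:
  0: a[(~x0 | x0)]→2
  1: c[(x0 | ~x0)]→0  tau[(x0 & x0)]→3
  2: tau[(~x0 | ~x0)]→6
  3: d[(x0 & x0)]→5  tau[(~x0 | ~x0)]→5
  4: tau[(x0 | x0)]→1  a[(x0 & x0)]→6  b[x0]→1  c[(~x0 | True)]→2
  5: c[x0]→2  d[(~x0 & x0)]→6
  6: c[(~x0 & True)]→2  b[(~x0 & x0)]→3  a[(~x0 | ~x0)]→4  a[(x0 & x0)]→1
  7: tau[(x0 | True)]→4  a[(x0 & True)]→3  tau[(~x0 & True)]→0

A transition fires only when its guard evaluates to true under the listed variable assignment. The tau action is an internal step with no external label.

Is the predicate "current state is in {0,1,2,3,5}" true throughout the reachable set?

Answer: INVARIANT HOLDS

Trace:
Allowed set {0,1,2,3,5}
Reach set: {0,2}
  0: ok
  2: ok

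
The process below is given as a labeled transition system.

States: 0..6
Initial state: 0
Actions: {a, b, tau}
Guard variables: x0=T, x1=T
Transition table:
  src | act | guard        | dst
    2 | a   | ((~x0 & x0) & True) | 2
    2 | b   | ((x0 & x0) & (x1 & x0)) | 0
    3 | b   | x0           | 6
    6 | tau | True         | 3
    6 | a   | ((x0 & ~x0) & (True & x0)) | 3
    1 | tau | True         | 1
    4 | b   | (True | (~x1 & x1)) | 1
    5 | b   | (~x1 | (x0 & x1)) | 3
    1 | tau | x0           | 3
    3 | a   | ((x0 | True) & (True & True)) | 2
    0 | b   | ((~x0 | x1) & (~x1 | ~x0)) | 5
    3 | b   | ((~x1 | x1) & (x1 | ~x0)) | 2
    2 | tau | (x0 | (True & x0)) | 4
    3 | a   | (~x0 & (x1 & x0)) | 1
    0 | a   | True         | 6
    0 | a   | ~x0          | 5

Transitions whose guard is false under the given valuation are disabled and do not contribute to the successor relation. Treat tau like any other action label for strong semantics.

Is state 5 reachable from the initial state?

Answer: UNREACHABLE

Analysis:
After dropping false guards: 11 live edges.
Layer 0: {0}
Layer 1: {6}  cumulative {0,6}
Layer 2: {3}  cumulative {0,3,6}
Layer 3: {2}  cumulative {0,2,3,6}
Layer 4: {4}  cumulative {0,2,3,4,6}
Layer 5: {1}  cumulative {0,1,2,3,4,6}
Reachable = {0,1,2,3,4,6}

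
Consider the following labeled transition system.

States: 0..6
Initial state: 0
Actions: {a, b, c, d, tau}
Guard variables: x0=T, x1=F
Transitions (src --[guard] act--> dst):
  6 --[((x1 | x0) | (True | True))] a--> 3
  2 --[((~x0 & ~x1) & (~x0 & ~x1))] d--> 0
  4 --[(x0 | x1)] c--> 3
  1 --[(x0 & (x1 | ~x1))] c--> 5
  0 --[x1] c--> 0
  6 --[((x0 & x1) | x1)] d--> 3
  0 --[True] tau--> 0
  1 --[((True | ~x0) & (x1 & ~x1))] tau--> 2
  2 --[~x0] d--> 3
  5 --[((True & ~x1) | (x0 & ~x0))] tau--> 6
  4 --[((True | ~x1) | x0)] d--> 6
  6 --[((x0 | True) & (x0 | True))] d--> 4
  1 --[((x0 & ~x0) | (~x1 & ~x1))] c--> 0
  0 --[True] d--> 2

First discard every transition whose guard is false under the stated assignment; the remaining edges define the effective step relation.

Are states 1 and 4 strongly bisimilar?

Refine partition for ~:
  round 0: {{0,1,2,3,4,5,6}}
  round 1: {{0},{1},{2,3},{4},{5},{6}}
stable after 2 split(s): 6 block(s)
[1]={1}  [4]={4}

Answer: NOT BISIMILAR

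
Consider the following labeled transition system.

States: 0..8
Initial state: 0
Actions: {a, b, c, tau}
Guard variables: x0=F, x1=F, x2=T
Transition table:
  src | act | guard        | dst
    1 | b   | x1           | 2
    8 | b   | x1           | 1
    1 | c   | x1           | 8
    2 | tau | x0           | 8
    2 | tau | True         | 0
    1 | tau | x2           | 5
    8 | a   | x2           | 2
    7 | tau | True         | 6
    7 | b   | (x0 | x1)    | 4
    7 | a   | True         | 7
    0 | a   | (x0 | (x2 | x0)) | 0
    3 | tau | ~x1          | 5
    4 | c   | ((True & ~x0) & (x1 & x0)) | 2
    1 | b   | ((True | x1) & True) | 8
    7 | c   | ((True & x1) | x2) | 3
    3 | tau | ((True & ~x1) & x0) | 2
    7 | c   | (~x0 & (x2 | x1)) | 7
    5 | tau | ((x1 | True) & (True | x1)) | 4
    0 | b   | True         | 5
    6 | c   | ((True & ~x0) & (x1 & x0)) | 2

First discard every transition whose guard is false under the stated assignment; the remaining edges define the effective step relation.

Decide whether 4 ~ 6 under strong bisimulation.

Refine partition for ~:
  π0 = {{0,1,2,3,4,5,6,7,8}}
  π1 = {{0},{1},{2,3,5},{4,6},{7},{8}}
  π2 = {{0},{1},{2},{3},{4,6},{5},{7},{8}}
8 equivalence class(es) (converged in 3)
4∈{4,6}, 6∈{4,6}

Answer: BISIMILAR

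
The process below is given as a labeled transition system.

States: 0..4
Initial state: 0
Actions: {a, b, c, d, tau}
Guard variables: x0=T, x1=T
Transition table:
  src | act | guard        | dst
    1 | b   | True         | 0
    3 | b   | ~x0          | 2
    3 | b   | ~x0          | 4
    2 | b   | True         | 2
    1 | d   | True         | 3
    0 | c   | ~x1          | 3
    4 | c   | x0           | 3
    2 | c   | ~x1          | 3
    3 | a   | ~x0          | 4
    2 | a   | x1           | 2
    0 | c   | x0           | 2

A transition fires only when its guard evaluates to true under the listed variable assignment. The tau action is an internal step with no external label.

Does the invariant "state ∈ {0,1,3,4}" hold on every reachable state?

Allowed set {0,1,3,4}
R = {0,2}
  0: safe
  2: ✗ unsafe
witness against invariant: c → 2

Answer: INVARIANT VIOLATED at state 2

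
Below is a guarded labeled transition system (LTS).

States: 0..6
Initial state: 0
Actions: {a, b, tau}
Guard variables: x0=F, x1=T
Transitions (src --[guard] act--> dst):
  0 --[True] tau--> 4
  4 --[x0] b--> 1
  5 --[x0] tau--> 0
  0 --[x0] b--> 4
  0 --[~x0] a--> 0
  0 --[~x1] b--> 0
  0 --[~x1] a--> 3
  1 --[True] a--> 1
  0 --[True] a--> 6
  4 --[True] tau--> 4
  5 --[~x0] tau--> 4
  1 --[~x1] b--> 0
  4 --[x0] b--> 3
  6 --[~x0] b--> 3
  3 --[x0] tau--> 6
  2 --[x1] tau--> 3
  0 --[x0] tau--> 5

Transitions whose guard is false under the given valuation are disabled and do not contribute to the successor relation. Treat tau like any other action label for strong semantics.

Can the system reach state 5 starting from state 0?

8 transition(s) survive guard evaluation.
depth 0: {0}
depth 1: {4,6}  now seen {0,4,6}
depth 2: {3}  now seen {0,3,4,6}
Reach set: {0,3,4,6}

Answer: UNREACHABLE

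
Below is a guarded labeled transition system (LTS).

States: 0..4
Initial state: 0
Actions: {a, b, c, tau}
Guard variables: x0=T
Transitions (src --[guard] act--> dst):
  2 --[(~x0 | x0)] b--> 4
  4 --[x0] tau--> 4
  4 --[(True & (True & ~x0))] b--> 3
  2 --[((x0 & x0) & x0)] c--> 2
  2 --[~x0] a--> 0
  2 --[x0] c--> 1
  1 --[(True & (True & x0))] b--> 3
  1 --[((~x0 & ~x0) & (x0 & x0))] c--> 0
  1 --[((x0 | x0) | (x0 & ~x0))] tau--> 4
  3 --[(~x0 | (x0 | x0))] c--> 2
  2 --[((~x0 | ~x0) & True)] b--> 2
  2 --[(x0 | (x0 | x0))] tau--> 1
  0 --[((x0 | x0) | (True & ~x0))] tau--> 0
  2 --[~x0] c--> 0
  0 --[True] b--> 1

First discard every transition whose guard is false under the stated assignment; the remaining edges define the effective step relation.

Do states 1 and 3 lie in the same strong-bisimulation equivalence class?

Answer: NOT BISIMILAR

Trace:
Refine partition for ~:
  P[0] = {{0,1,2,3,4}}
  P[1] = {{0,1},{2},{3},{4}}
  P[2] = {{0},{1},{2},{3},{4}}
stable after 3 split(s): 5 block(s)
1∈{1}, 3∈{3}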